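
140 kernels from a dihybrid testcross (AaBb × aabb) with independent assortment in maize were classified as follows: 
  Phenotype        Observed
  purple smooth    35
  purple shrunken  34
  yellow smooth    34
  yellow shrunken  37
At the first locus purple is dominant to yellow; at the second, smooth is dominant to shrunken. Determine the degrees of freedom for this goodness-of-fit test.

3

A dihybrid testcross with independent assortment gives a 1:1:1:1 ratio.
A goodness-of-fit test with 4 phenotype classes has df = 4 − 1 = 3.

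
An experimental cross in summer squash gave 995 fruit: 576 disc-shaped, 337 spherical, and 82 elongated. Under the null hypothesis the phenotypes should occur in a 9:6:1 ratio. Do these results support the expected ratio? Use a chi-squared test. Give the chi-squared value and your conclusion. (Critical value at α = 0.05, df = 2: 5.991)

10.285; not consistent

The 9:6:1 ratio has 16 parts, so with N = 995 the expected counts are:
  disc-shaped: 995 × 9/16 = 559.6875
  spherical: 995 × 6/16 = 373.125
  elongated: 995 × 1/16 = 62.1875
χ² = Σ (O − E)² / E
  disc-shaped: (576 − 559.6875)² / 559.6875 = 0.4754
  spherical: (337 − 373.125)² / 373.125 = 3.4975
  elongated: (82 − 62.1875)² / 62.1875 = 6.3121
χ² = 0.4754 + 3.4975 + 6.3121 = 10.285
Degrees of freedom = 3 − 1 = 2; critical value at α = 0.05 is 5.991.
Since 10.285 > 5.991, we reject the null hypothesis — the data do not fit the 9:6:1 ratio.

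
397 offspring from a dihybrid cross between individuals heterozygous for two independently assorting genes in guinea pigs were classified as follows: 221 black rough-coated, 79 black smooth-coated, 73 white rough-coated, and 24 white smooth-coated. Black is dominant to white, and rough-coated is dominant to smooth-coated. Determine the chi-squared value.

0.358

A dihybrid F₂ with independent assortment and complete dominance at both loci gives a 9:3:3:1 phenotypic ratio.
Expected counts for N = 397 under a 9:3:3:1 ratio (total parts = 16):
  black rough-coated: 397 × 9/16 = 223.3125
  black smooth-coated: 397 × 3/16 = 74.4375
  white rough-coated: 397 × 3/16 = 74.4375
  white smooth-coated: 397 × 1/16 = 24.8125
χ² = Σ (O − E)² / E
  black rough-coated: (221 − 223.3125)² / 223.3125 = 0.0239
  black smooth-coated: (79 − 74.4375)² / 74.4375 = 0.2796
  white rough-coated: (73 − 74.4375)² / 74.4375 = 0.0278
  white smooth-coated: (24 − 24.8125)² / 24.8125 = 0.0266
χ² = 0.0239 + 0.2796 + 0.0278 + 0.0266 = 0.3579 ≈ 0.358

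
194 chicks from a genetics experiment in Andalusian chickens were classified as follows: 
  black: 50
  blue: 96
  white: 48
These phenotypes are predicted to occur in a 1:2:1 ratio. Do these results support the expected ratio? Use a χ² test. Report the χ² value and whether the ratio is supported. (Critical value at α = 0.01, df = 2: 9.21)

The 1:2:1 ratio has 4 parts, so with N = 194 the expected counts are:
  black: 194 × 1/4 = 48.5
  blue: 194 × 2/4 = 97
  white: 194 × 1/4 = 48.5
χ² = Σ (O − E)² / E
  black: (50 − 48.5)² / 48.5 = 0.0464
  blue: (96 − 97)² / 97 = 0.0103
  white: (48 − 48.5)² / 48.5 = 0.0052
χ² = 0.0464 + 0.0103 + 0.0052 = 0.0619 ≈ 0.062
Degrees of freedom = 3 − 1 = 2; critical value at α = 0.01 is 9.21.
Since 0.062 < 9.21, we fail to reject the null hypothesis — the data are consistent with the 1:2:1 ratio.

0.062; consistent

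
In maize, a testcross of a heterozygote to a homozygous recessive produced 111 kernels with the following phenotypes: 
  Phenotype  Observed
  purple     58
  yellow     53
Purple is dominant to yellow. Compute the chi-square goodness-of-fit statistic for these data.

0.225

A testcross of a heterozygote (Aa × aa) gives a 1:1 phenotypic ratio.
Expected counts for N = 111 under a 1:1 ratio (total parts = 2):
  purple: 111 × 1/2 = 55.5
  yellow: 111 × 1/2 = 55.5
χ² = Σ (O − E)² / E
  purple: (58 − 55.5)² / 55.5 = 0.1126
  yellow: (53 − 55.5)² / 55.5 = 0.1126
χ² = 0.1126 + 0.1126 = 0.2252 ≈ 0.225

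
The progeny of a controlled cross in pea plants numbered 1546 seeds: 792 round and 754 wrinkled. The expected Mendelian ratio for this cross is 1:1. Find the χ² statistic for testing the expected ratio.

Expected counts for N = 1546 under a 1:1 ratio (total parts = 2):
  round: 1546 × 1/2 = 773
  wrinkled: 1546 × 1/2 = 773
χ² = Σ (O − E)² / E
  round: (792 − 773)² / 773 = 0.4670
  wrinkled: (754 − 773)² / 773 = 0.4670
χ² = 0.4670 + 0.4670 = 0.934

0.934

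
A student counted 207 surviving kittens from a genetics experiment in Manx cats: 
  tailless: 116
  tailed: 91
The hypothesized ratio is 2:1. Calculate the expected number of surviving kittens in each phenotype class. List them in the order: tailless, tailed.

138, 69

Total ratio parts = 3. Expected numbers out of 207:
  tailless: 207 × 2/3 = 138
  tailed: 207 × 1/3 = 69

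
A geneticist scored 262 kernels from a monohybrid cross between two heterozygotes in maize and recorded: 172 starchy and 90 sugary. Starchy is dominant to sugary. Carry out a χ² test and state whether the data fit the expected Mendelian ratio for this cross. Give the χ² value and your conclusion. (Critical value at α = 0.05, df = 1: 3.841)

For a monohybrid cross between heterozygotes with complete dominance, the expected phenotypic ratio is 3:1.
The 3:1 ratio has 4 parts, so with N = 262 the expected counts are:
  starchy: 262 × 3/4 = 196.5
  sugary: 262 × 1/4 = 65.5
χ² = Σ (O − E)² / E
  starchy: (172 − 196.5)² / 196.5 = 3.0547
  sugary: (90 − 65.5)² / 65.5 = 9.1641
χ² = 3.0547 + 9.1641 = 12.2188 ≈ 12.219
Degrees of freedom = 2 − 1 = 1; critical value at α = 0.05 is 3.841.
Since 12.219 > 3.841, we reject the null hypothesis — the data do not fit the 3:1 ratio.

12.219; not consistent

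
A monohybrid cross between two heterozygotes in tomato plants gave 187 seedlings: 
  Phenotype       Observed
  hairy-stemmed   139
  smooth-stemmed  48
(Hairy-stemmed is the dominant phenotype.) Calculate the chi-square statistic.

For a monohybrid cross between heterozygotes with complete dominance, the expected phenotypic ratio is 3:1.
Total ratio parts = 4. Expected numbers out of 187:
  hairy-stemmed: 187 × 3/4 = 140.25
  smooth-stemmed: 187 × 1/4 = 46.75
χ² = Σ (O − E)² / E
  hairy-stemmed: (139 − 140.25)² / 140.25 = 0.0111
  smooth-stemmed: (48 − 46.75)² / 46.75 = 0.0334
χ² = 0.0111 + 0.0334 = 0.0445 ≈ 0.045

0.045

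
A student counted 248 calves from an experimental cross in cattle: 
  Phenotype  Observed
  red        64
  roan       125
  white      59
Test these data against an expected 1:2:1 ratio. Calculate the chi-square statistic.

Under the 1:2:1 hypothesis (Σ ratio = 4, N = 248):
  red: 248 × 1/4 = 62
  roan: 248 × 2/4 = 124
  white: 248 × 1/4 = 62
χ² = Σ (O − E)² / E
  red: (64 − 62)² / 62 = 0.0645
  roan: (125 − 124)² / 124 = 0.0081
  white: (59 − 62)² / 62 = 0.1452
χ² = 0.0645 + 0.0081 + 0.1452 = 0.2178 ≈ 0.218

0.218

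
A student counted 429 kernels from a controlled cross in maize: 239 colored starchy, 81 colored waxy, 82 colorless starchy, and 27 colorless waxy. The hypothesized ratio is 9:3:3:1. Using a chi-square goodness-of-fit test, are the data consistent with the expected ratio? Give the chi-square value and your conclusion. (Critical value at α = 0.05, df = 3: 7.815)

Total ratio parts = 16. Expected numbers out of 429:
  colored starchy: 429 × 9/16 = 241.3125
  colored waxy: 429 × 3/16 = 80.4375
  colorless starchy: 429 × 3/16 = 80.4375
  colorless waxy: 429 × 1/16 = 26.8125
χ² = Σ (O − E)² / E
  colored starchy: (239 − 241.3125)² / 241.3125 = 0.0222
  colored waxy: (81 − 80.4375)² / 80.4375 = 0.0039
  colorless starchy: (82 − 80.4375)² / 80.4375 = 0.0304
  colorless waxy: (27 − 26.8125)² / 26.8125 = 0.0013
χ² = 0.0222 + 0.0039 + 0.0304 + 0.0013 = 0.0578 ≈ 0.058
Degrees of freedom = 4 − 1 = 3; critical value at α = 0.05 is 7.815.
Since 0.058 < 7.815, we fail to reject the null hypothesis — the data are consistent with the 9:3:3:1 ratio.

0.058; consistent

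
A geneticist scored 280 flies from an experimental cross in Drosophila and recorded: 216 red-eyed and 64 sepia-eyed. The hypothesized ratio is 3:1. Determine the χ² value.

0.686

The 3:1 ratio has 4 parts, so with N = 280 the expected counts are:
  red-eyed: 280 × 3/4 = 210
  sepia-eyed: 280 × 1/4 = 70
χ² = Σ (O − E)² / E
  red-eyed: (216 − 210)² / 210 = 0.1714
  sepia-eyed: (64 − 70)² / 70 = 0.5143
χ² = 0.1714 + 0.5143 = 0.6857 ≈ 0.686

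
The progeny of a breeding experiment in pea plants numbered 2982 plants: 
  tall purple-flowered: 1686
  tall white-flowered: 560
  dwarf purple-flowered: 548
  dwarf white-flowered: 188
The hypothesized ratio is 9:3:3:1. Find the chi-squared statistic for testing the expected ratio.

Under the 9:3:3:1 hypothesis (Σ ratio = 16, N = 2982):
  tall purple-flowered: 2982 × 9/16 = 1677.375
  tall white-flowered: 2982 × 3/16 = 559.125
  dwarf purple-flowered: 2982 × 3/16 = 559.125
  dwarf white-flowered: 2982 × 1/16 = 186.375
χ² = Σ (O − E)² / E
  tall purple-flowered: (1686 − 1677.375)² / 1677.375 = 0.0443
  tall white-flowered: (560 − 559.125)² / 559.125 = 0.0014
  dwarf purple-flowered: (548 − 559.125)² / 559.125 = 0.2214
  dwarf white-flowered: (188 − 186.375)² / 186.375 = 0.0142
χ² = 0.0443 + 0.0014 + 0.2214 + 0.0142 = 0.2813 ≈ 0.281

0.281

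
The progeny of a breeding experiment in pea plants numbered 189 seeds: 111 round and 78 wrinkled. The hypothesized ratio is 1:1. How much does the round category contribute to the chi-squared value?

2.881

The 1:1 ratio has 2 parts, so with N = 189 the expected counts are:
  round: 189 × 1/2 = 94.5
  wrinkled: 189 × 1/2 = 94.5
Contribution of round: (111 − 94.5)² / 94.5 = 2.8810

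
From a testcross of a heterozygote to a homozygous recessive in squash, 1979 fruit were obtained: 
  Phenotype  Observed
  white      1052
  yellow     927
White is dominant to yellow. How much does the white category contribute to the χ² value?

3.948

A testcross of a heterozygote (Aa × aa) gives a 1:1 phenotypic ratio.
Under the 1:1 hypothesis (Σ ratio = 2, N = 1979):
  white: 1979 × 1/2 = 989.5
  yellow: 1979 × 1/2 = 989.5
Contribution of white: (1052 − 989.5)² / 989.5 = 3.9477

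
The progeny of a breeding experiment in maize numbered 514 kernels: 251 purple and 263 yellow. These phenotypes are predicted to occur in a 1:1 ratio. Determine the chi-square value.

0.280

Under the 1:1 hypothesis (Σ ratio = 2, N = 514):
  purple: 514 × 1/2 = 257
  yellow: 514 × 1/2 = 257
χ² = Σ (O − E)² / E
  purple: (251 − 257)² / 257 = 0.1401
  yellow: (263 − 257)² / 257 = 0.1401
χ² = 0.1401 + 0.1401 = 0.2802 ≈ 0.280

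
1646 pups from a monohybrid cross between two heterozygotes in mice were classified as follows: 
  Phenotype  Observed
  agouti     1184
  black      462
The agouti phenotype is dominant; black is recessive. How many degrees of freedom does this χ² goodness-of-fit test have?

1

For a monohybrid cross between heterozygotes with complete dominance, the expected phenotypic ratio is 3:1.
A goodness-of-fit test with 2 phenotype classes has df = 2 − 1 = 1.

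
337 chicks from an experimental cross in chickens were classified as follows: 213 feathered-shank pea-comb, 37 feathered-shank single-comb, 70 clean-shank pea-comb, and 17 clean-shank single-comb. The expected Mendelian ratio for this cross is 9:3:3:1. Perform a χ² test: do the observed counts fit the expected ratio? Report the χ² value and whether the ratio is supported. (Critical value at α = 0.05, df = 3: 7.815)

15.269; not consistent

Under the 9:3:3:1 hypothesis (Σ ratio = 16, N = 337):
  feathered-shank pea-comb: 337 × 9/16 = 189.5625
  feathered-shank single-comb: 337 × 3/16 = 63.1875
  clean-shank pea-comb: 337 × 3/16 = 63.1875
  clean-shank single-comb: 337 × 1/16 = 21.0625
χ² = Σ (O − E)² / E
  feathered-shank pea-comb: (213 − 189.5625)² / 189.5625 = 2.8978
  feathered-shank single-comb: (37 − 63.1875)² / 63.1875 = 10.8532
  clean-shank pea-comb: (70 − 63.1875)² / 63.1875 = 0.7345
  clean-shank single-comb: (17 − 21.0625)² / 21.0625 = 0.7836
χ² = 2.8978 + 10.8532 + 0.7345 + 0.7836 = 15.2691 ≈ 15.269
Degrees of freedom = 4 − 1 = 3; critical value at α = 0.05 is 7.815.
Since 15.269 > 7.815, we reject the null hypothesis — the data do not fit the 9:3:3:1 ratio.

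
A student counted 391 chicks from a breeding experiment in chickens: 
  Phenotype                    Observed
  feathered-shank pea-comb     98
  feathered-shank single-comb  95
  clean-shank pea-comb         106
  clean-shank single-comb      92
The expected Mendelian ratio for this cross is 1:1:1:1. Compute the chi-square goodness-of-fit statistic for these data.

Total ratio parts = 4. Expected numbers out of 391:
  feathered-shank pea-comb: 391 × 1/4 = 97.75
  feathered-shank single-comb: 391 × 1/4 = 97.75
  clean-shank pea-comb: 391 × 1/4 = 97.75
  clean-shank single-comb: 391 × 1/4 = 97.75
χ² = Σ (O − E)² / E
  feathered-shank pea-comb: (98 − 97.75)² / 97.75 = 0.0006
  feathered-shank single-comb: (95 − 97.75)² / 97.75 = 0.0774
  clean-shank pea-comb: (106 − 97.75)² / 97.75 = 0.6963
  clean-shank single-comb: (92 − 97.75)² / 97.75 = 0.3382
χ² = 0.0006 + 0.0774 + 0.6963 + 0.3382 = 1.1125 ≈ 1.113

1.113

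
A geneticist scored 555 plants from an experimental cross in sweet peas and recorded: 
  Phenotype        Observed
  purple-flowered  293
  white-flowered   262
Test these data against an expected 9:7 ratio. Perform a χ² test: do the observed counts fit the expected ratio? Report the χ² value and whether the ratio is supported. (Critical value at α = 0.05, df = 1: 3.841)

Expected counts for N = 555 under a 9:7 ratio (total parts = 16):
  purple-flowered: 555 × 9/16 = 312.1875
  white-flowered: 555 × 7/16 = 242.8125
χ² = Σ (O − E)² / E
  purple-flowered: (293 − 312.1875)² / 312.1875 = 1.1793
  white-flowered: (262 − 242.8125)² / 242.8125 = 1.5162
χ² = 1.1793 + 1.5162 = 2.6955 ≈ 2.696
Degrees of freedom = 2 − 1 = 1; critical value at α = 0.05 is 3.841.
Since 2.696 < 3.841, we fail to reject the null hypothesis — the data are consistent with the 9:7 ratio.

2.696; consistent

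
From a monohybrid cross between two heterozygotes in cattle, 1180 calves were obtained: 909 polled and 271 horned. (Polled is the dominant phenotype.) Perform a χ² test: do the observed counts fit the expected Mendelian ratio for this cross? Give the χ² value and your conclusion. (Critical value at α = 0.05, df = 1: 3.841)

For a monohybrid cross between heterozygotes with complete dominance, the expected phenotypic ratio is 3:1.
The 3:1 ratio has 4 parts, so with N = 1180 the expected counts are:
  polled: 1180 × 3/4 = 885
  horned: 1180 × 1/4 = 295
χ² = Σ (O − E)² / E
  polled: (909 − 885)² / 885 = 0.6508
  horned: (271 − 295)² / 295 = 1.9525
χ² = 0.6508 + 1.9525 = 2.6033 ≈ 2.603
Degrees of freedom = 2 − 1 = 1; critical value at α = 0.05 is 3.841.
Since 2.603 < 3.841, we fail to reject the null hypothesis — the data are consistent with the 3:1 ratio.

2.603; consistent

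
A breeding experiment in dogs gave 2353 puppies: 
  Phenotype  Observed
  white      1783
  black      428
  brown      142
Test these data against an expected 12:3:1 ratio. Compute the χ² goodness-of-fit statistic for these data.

Under the 12:3:1 hypothesis (Σ ratio = 16, N = 2353):
  white: 2353 × 12/16 = 1764.75
  black: 2353 × 3/16 = 441.1875
  brown: 2353 × 1/16 = 147.0625
χ² = Σ (O − E)² / E
  white: (1783 − 1764.75)² / 1764.75 = 0.1887
  black: (428 − 441.1875)² / 441.1875 = 0.3942
  brown: (142 − 147.0625)² / 147.0625 = 0.1743
χ² = 0.1887 + 0.3942 + 0.1743 = 0.7572 ≈ 0.757

0.757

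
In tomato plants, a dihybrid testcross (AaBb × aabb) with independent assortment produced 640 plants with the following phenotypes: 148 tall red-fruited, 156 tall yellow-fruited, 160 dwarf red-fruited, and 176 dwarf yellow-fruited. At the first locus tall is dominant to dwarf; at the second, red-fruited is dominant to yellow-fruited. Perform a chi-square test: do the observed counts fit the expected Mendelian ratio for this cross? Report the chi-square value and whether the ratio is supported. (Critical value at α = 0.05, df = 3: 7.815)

2.600; consistent

A dihybrid testcross with independent assortment gives a 1:1:1:1 ratio.
Total ratio parts = 4. Expected numbers out of 640:
  tall red-fruited: 640 × 1/4 = 160
  tall yellow-fruited: 640 × 1/4 = 160
  dwarf red-fruited: 640 × 1/4 = 160
  dwarf yellow-fruited: 640 × 1/4 = 160
χ² = Σ (O − E)² / E
  tall red-fruited: (148 − 160)² / 160 = 0.9000
  tall yellow-fruited: (156 − 160)² / 160 = 0.1000
  dwarf red-fruited: (160 − 160)² / 160 = 0.0000
  dwarf yellow-fruited: (176 − 160)² / 160 = 1.6000
χ² = 0.9000 + 0.1000 + 0.0000 + 1.6000 = 2.600
Degrees of freedom = 4 − 1 = 3; critical value at α = 0.05 is 7.815.
Since 2.600 < 7.815, we fail to reject the null hypothesis — the data are consistent with the 1:1:1:1 ratio.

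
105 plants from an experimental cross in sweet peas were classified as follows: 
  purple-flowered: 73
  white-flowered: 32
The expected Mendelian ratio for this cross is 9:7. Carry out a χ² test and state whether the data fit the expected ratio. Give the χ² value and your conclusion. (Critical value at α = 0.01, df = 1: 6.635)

The 9:7 ratio has 16 parts, so with N = 105 the expected counts are:
  purple-flowered: 105 × 9/16 = 59.0625
  white-flowered: 105 × 7/16 = 45.9375
χ² = Σ (O − E)² / E
  purple-flowered: (73 − 59.0625)² / 59.0625 = 3.2890
  white-flowered: (32 − 45.9375)² / 45.9375 = 4.2287
χ² = 3.2890 + 4.2287 = 7.5177 ≈ 7.518
Degrees of freedom = 2 − 1 = 1; critical value at α = 0.01 is 6.635.
Since 7.518 > 6.635, we reject the null hypothesis — the data do not fit the 9:7 ratio.

7.518; not consistent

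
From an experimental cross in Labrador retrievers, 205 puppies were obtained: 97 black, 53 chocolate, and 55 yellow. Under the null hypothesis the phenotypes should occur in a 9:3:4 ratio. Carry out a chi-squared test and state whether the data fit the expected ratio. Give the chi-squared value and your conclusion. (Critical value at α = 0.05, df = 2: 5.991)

8.700; not consistent

Under the 9:3:4 hypothesis (Σ ratio = 16, N = 205):
  black: 205 × 9/16 = 115.3125
  chocolate: 205 × 3/16 = 38.4375
  yellow: 205 × 4/16 = 51.25
χ² = Σ (O − E)² / E
  black: (97 − 115.3125)² / 115.3125 = 2.9082
  chocolate: (53 − 38.4375)² / 38.4375 = 5.5172
  yellow: (55 − 51.25)² / 51.25 = 0.2744
χ² = 2.9082 + 5.5172 + 0.2744 = 8.6998 ≈ 8.700
Degrees of freedom = 3 − 1 = 2; critical value at α = 0.05 is 5.991.
Since 8.700 > 5.991, we reject the null hypothesis — the data do not fit the 9:3:4 ratio.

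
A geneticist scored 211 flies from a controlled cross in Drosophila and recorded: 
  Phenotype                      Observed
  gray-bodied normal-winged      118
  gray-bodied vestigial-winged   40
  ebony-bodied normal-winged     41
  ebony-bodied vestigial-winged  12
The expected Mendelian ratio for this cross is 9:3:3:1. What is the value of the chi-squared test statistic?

0.168

Total ratio parts = 16. Expected numbers out of 211:
  gray-bodied normal-winged: 211 × 9/16 = 118.6875
  gray-bodied vestigial-winged: 211 × 3/16 = 39.5625
  ebony-bodied normal-winged: 211 × 3/16 = 39.5625
  ebony-bodied vestigial-winged: 211 × 1/16 = 13.1875
χ² = Σ (O − E)² / E
  gray-bodied normal-winged: (118 − 118.6875)² / 118.6875 = 0.0040
  gray-bodied vestigial-winged: (40 − 39.5625)² / 39.5625 = 0.0048
  ebony-bodied normal-winged: (41 − 39.5625)² / 39.5625 = 0.0522
  ebony-bodied vestigial-winged: (12 − 13.1875)² / 13.1875 = 0.1069
χ² = 0.0040 + 0.0048 + 0.0522 + 0.1069 = 0.1679 ≈ 0.168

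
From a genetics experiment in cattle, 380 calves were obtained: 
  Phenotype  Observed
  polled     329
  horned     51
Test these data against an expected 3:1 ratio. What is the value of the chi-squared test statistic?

Expected counts for N = 380 under a 3:1 ratio (total parts = 4):
  polled: 380 × 3/4 = 285
  horned: 380 × 1/4 = 95
χ² = Σ (O − E)² / E
  polled: (329 − 285)² / 285 = 6.7930
  horned: (51 − 95)² / 95 = 20.3789
χ² = 6.7930 + 20.3789 = 27.1719 ≈ 27.172

27.172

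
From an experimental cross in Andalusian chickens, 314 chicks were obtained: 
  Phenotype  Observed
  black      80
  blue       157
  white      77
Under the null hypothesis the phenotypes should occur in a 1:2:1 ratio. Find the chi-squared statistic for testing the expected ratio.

0.057

The 1:2:1 ratio has 4 parts, so with N = 314 the expected counts are:
  black: 314 × 1/4 = 78.5
  blue: 314 × 2/4 = 157
  white: 314 × 1/4 = 78.5
χ² = Σ (O − E)² / E
  black: (80 − 78.5)² / 78.5 = 0.0287
  blue: (157 − 157)² / 157 = 0.0000
  white: (77 − 78.5)² / 78.5 = 0.0287
χ² = 0.0287 + 0.0000 + 0.0287 = 0.0574 ≈ 0.057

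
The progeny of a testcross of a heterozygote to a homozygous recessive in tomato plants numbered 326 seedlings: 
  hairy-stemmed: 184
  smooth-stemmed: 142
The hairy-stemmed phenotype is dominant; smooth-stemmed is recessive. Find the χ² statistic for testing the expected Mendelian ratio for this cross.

5.411

A testcross of a heterozygote (Aa × aa) gives a 1:1 phenotypic ratio.
Under the 1:1 hypothesis (Σ ratio = 2, N = 326):
  hairy-stemmed: 326 × 1/2 = 163
  smooth-stemmed: 326 × 1/2 = 163
χ² = Σ (O − E)² / E
  hairy-stemmed: (184 − 163)² / 163 = 2.7055
  smooth-stemmed: (142 − 163)² / 163 = 2.7055
χ² = 2.7055 + 2.7055 = 5.411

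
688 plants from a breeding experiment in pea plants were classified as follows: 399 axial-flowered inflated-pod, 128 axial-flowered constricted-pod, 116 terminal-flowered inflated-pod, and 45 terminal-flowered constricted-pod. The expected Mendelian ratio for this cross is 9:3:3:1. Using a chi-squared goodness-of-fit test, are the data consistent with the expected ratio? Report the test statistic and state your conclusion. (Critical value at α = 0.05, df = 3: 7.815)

Under the 9:3:3:1 hypothesis (Σ ratio = 16, N = 688):
  axial-flowered inflated-pod: 688 × 9/16 = 387
  axial-flowered constricted-pod: 688 × 3/16 = 129
  terminal-flowered inflated-pod: 688 × 3/16 = 129
  terminal-flowered constricted-pod: 688 × 1/16 = 43
χ² = Σ (O − E)² / E
  axial-flowered inflated-pod: (399 − 387)² / 387 = 0.3721
  axial-flowered constricted-pod: (128 − 129)² / 129 = 0.0078
  terminal-flowered inflated-pod: (116 − 129)² / 129 = 1.3101
  terminal-flowered constricted-pod: (45 − 43)² / 43 = 0.0930
χ² = 0.3721 + 0.0078 + 1.3101 + 0.0930 = 1.783
Degrees of freedom = 4 − 1 = 3; critical value at α = 0.05 is 7.815.
Since 1.783 < 7.815, we fail to reject the null hypothesis — the data are consistent with the 9:3:3:1 ratio.

1.783; consistent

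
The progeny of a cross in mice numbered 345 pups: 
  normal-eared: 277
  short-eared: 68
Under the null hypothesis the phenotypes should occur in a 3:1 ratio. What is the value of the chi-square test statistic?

5.149

Expected counts for N = 345 under a 3:1 ratio (total parts = 4):
  normal-eared: 345 × 3/4 = 258.75
  short-eared: 345 × 1/4 = 86.25
χ² = Σ (O − E)² / E
  normal-eared: (277 − 258.75)² / 258.75 = 1.2872
  short-eared: (68 − 86.25)² / 86.25 = 3.8616
χ² = 1.2872 + 3.8616 = 5.1488 ≈ 5.149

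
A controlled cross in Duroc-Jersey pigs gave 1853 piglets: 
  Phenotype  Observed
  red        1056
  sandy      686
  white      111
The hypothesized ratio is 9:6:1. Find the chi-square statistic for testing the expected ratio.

0.493

Expected counts for N = 1853 under a 9:6:1 ratio (total parts = 16):
  red: 1853 × 9/16 = 1042.3125
  sandy: 1853 × 6/16 = 694.875
  white: 1853 × 1/16 = 115.8125
χ² = Σ (O − E)² / E
  red: (1056 − 1042.3125)² / 1042.3125 = 0.1797
  sandy: (686 − 694.875)² / 694.875 = 0.1134
  white: (111 − 115.8125)² / 115.8125 = 0.2000
χ² = 0.1797 + 0.1134 + 0.2000 = 0.4931 ≈ 0.493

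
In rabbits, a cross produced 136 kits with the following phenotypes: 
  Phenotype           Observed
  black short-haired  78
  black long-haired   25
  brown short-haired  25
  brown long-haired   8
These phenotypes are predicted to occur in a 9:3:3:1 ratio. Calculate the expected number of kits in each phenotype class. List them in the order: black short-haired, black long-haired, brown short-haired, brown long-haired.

76.5, 25.5, 25.5, 8.5

Expected counts for N = 136 under a 9:3:3:1 ratio (total parts = 16):
  black short-haired: 136 × 9/16 = 76.5
  black long-haired: 136 × 3/16 = 25.5
  brown short-haired: 136 × 3/16 = 25.5
  brown long-haired: 136 × 1/16 = 8.5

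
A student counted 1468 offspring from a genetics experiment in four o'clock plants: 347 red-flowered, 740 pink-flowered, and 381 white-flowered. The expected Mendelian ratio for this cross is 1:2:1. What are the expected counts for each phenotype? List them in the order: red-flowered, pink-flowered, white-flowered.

The 1:2:1 ratio has 4 parts, so with N = 1468 the expected counts are:
  red-flowered: 1468 × 1/4 = 367
  pink-flowered: 1468 × 2/4 = 734
  white-flowered: 1468 × 1/4 = 367

367, 734, 367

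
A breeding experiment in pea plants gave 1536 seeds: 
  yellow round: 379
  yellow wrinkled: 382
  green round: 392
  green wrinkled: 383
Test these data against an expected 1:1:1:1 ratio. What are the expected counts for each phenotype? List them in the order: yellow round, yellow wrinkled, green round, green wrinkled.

384, 384, 384, 384

The 1:1:1:1 ratio has 4 parts, so with N = 1536 the expected counts are:
  yellow round: 1536 × 1/4 = 384
  yellow wrinkled: 1536 × 1/4 = 384
  green round: 1536 × 1/4 = 384
  green wrinkled: 1536 × 1/4 = 384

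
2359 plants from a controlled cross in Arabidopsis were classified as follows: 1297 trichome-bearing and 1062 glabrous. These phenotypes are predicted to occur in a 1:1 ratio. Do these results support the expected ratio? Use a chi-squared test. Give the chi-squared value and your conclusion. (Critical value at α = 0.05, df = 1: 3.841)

23.410; not consistent

The 1:1 ratio has 2 parts, so with N = 2359 the expected counts are:
  trichome-bearing: 2359 × 1/2 = 1179.5
  glabrous: 2359 × 1/2 = 1179.5
χ² = Σ (O − E)² / E
  trichome-bearing: (1297 − 1179.5)² / 1179.5 = 11.7052
  glabrous: (1062 − 1179.5)² / 1179.5 = 11.7052
χ² = 11.7052 + 11.7052 = 23.4104 ≈ 23.410
Degrees of freedom = 2 − 1 = 1; critical value at α = 0.05 is 3.841.
Since 23.410 > 3.841, we reject the null hypothesis — the data do not fit the 1:1 ratio.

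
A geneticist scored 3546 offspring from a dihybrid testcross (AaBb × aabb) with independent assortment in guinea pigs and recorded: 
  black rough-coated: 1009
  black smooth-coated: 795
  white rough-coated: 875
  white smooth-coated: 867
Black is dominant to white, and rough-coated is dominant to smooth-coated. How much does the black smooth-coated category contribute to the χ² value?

A dihybrid testcross with independent assortment gives a 1:1:1:1 ratio.
Under the 1:1:1:1 hypothesis (Σ ratio = 4, N = 3546):
  black rough-coated: 3546 × 1/4 = 886.5
  black smooth-coated: 3546 × 1/4 = 886.5
  white rough-coated: 3546 × 1/4 = 886.5
  white smooth-coated: 3546 × 1/4 = 886.5
Contribution of black smooth-coated: (795 − 886.5)² / 886.5 = 9.4442

9.444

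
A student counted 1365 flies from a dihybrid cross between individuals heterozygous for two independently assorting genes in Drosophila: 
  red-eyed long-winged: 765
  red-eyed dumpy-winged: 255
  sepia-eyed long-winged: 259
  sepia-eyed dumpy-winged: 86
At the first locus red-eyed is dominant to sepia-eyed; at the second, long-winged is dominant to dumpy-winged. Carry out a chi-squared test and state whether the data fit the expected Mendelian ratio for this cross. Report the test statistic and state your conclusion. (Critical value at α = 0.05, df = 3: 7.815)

0.056; consistent

A dihybrid F₂ with independent assortment and complete dominance at both loci gives a 9:3:3:1 phenotypic ratio.
Total ratio parts = 16. Expected numbers out of 1365:
  red-eyed long-winged: 1365 × 9/16 = 767.8125
  red-eyed dumpy-winged: 1365 × 3/16 = 255.9375
  sepia-eyed long-winged: 1365 × 3/16 = 255.9375
  sepia-eyed dumpy-winged: 1365 × 1/16 = 85.3125
χ² = Σ (O − E)² / E
  red-eyed long-winged: (765 − 767.8125)² / 767.8125 = 0.0103
  red-eyed dumpy-winged: (255 − 255.9375)² / 255.9375 = 0.0034
  sepia-eyed long-winged: (259 − 255.9375)² / 255.9375 = 0.0366
  sepia-eyed dumpy-winged: (86 − 85.3125)² / 85.3125 = 0.0055
χ² = 0.0103 + 0.0034 + 0.0366 + 0.0055 = 0.0558 ≈ 0.056
Degrees of freedom = 4 − 1 = 3; critical value at α = 0.05 is 7.815.
Since 0.056 < 7.815, we fail to reject the null hypothesis — the data are consistent with the 9:3:3:1 ratio.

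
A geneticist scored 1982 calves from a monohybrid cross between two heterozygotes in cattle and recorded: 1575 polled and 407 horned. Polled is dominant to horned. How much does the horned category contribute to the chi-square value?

15.807

For a monohybrid cross between heterozygotes with complete dominance, the expected phenotypic ratio is 3:1.
The 3:1 ratio has 4 parts, so with N = 1982 the expected counts are:
  polled: 1982 × 3/4 = 1486.5
  horned: 1982 × 1/4 = 495.5
Contribution of horned: (407 − 495.5)² / 495.5 = 15.8068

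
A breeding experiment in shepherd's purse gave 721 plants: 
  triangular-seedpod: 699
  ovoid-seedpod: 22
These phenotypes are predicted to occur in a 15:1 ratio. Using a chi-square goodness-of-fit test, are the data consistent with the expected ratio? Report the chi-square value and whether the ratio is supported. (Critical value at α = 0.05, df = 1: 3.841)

12.590; not consistent

Expected counts for N = 721 under a 15:1 ratio (total parts = 16):
  triangular-seedpod: 721 × 15/16 = 675.9375
  ovoid-seedpod: 721 × 1/16 = 45.0625
χ² = Σ (O − E)² / E
  triangular-seedpod: (699 − 675.9375)² / 675.9375 = 0.7869
  ovoid-seedpod: (22 − 45.0625)² / 45.0625 = 11.8031
χ² = 0.7869 + 11.8031 = 12.590
Degrees of freedom = 2 − 1 = 1; critical value at α = 0.05 is 3.841.
Since 12.590 > 3.841, we reject the null hypothesis — the data do not fit the 15:1 ratio.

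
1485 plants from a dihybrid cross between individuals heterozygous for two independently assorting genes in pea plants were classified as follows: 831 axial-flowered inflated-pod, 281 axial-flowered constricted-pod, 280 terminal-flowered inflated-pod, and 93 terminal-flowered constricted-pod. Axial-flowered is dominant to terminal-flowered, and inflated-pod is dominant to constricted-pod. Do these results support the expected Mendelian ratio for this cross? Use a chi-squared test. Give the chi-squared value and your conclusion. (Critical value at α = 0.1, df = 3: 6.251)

A dihybrid F₂ with independent assortment and complete dominance at both loci gives a 9:3:3:1 phenotypic ratio.
Under the 9:3:3:1 hypothesis (Σ ratio = 16, N = 1485):
  axial-flowered inflated-pod: 1485 × 9/16 = 835.3125
  axial-flowered constricted-pod: 1485 × 3/16 = 278.4375
  terminal-flowered inflated-pod: 1485 × 3/16 = 278.4375
  terminal-flowered constricted-pod: 1485 × 1/16 = 92.8125
χ² = Σ (O − E)² / E
  axial-flowered inflated-pod: (831 − 835.3125)² / 835.3125 = 0.0223
  axial-flowered constricted-pod: (281 − 278.4375)² / 278.4375 = 0.0236
  terminal-flowered inflated-pod: (280 − 278.4375)² / 278.4375 = 0.0088
  terminal-flowered constricted-pod: (93 − 92.8125)² / 92.8125 = 0.0004
χ² = 0.0223 + 0.0236 + 0.0088 + 0.0004 = 0.0551 ≈ 0.055
Degrees of freedom = 4 − 1 = 3; critical value at α = 0.1 is 6.251.
Since 0.055 < 6.251, we fail to reject the null hypothesis — the data are consistent with the 9:3:3:1 ratio.

0.055; consistent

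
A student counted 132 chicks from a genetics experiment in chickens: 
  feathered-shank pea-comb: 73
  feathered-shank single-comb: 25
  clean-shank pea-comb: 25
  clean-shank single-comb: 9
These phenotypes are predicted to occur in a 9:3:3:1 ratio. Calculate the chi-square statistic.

0.094

Under the 9:3:3:1 hypothesis (Σ ratio = 16, N = 132):
  feathered-shank pea-comb: 132 × 9/16 = 74.25
  feathered-shank single-comb: 132 × 3/16 = 24.75
  clean-shank pea-comb: 132 × 3/16 = 24.75
  clean-shank single-comb: 132 × 1/16 = 8.25
χ² = Σ (O − E)² / E
  feathered-shank pea-comb: (73 − 74.25)² / 74.25 = 0.0210
  feathered-shank single-comb: (25 − 24.75)² / 24.75 = 0.0025
  clean-shank pea-comb: (25 − 24.75)² / 24.75 = 0.0025
  clean-shank single-comb: (9 − 8.25)² / 8.25 = 0.0682
χ² = 0.0210 + 0.0025 + 0.0025 + 0.0682 = 0.0942 ≈ 0.094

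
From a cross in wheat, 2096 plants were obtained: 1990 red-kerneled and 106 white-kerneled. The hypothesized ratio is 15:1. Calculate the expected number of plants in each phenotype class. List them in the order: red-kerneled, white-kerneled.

1965, 131

Expected counts for N = 2096 under a 15:1 ratio (total parts = 16):
  red-kerneled: 2096 × 15/16 = 1965
  white-kerneled: 2096 × 1/16 = 131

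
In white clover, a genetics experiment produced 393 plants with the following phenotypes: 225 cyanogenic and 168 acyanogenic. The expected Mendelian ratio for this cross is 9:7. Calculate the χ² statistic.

0.160

The 9:7 ratio has 16 parts, so with N = 393 the expected counts are:
  cyanogenic: 393 × 9/16 = 221.0625
  acyanogenic: 393 × 7/16 = 171.9375
χ² = Σ (O − E)² / E
  cyanogenic: (225 − 221.0625)² / 221.0625 = 0.0701
  acyanogenic: (168 − 171.9375)² / 171.9375 = 0.0902
χ² = 0.0701 + 0.0902 = 0.1603 ≈ 0.160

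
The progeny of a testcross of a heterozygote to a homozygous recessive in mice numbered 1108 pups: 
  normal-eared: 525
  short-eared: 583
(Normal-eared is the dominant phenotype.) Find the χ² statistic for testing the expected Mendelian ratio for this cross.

A testcross of a heterozygote (Aa × aa) gives a 1:1 phenotypic ratio.
Total ratio parts = 2. Expected numbers out of 1108:
  normal-eared: 1108 × 1/2 = 554
  short-eared: 1108 × 1/2 = 554
χ² = Σ (O − E)² / E
  normal-eared: (525 − 554)² / 554 = 1.5181
  short-eared: (583 − 554)² / 554 = 1.5181
χ² = 1.5181 + 1.5181 = 3.0362 ≈ 3.036

3.036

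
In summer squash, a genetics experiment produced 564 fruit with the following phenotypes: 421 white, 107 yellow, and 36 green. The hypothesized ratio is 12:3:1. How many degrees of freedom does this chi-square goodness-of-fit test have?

A goodness-of-fit test with 3 phenotype classes has df = 3 − 1 = 2.

2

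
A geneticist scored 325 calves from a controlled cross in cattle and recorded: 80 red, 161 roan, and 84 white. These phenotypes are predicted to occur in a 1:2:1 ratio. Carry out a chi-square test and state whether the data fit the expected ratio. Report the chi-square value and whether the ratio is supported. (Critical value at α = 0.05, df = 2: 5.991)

Expected counts for N = 325 under a 1:2:1 ratio (total parts = 4):
  red: 325 × 1/4 = 81.25
  roan: 325 × 2/4 = 162.5
  white: 325 × 1/4 = 81.25
χ² = Σ (O − E)² / E
  red: (80 − 81.25)² / 81.25 = 0.0192
  roan: (161 − 162.5)² / 162.5 = 0.0138
  white: (84 − 81.25)² / 81.25 = 0.0931
χ² = 0.0192 + 0.0138 + 0.0931 = 0.1261 ≈ 0.126
Degrees of freedom = 3 − 1 = 2; critical value at α = 0.05 is 5.991.
Since 0.126 < 5.991, we fail to reject the null hypothesis — the data are consistent with the 1:2:1 ratio.

0.126; consistent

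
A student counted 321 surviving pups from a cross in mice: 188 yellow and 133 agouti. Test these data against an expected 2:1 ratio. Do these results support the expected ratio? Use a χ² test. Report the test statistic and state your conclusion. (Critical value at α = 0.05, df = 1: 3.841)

Expected counts for N = 321 under a 2:1 ratio (total parts = 3):
  yellow: 321 × 2/3 = 214
  agouti: 321 × 1/3 = 107
χ² = Σ (O − E)² / E
  yellow: (188 − 214)² / 214 = 3.1589
  agouti: (133 − 107)² / 107 = 6.3178
χ² = 3.1589 + 6.3178 = 9.4767 ≈ 9.477
Degrees of freedom = 2 − 1 = 1; critical value at α = 0.05 is 3.841.
Since 9.477 > 3.841, we reject the null hypothesis — the data do not fit the 2:1 ratio.

9.477; not consistent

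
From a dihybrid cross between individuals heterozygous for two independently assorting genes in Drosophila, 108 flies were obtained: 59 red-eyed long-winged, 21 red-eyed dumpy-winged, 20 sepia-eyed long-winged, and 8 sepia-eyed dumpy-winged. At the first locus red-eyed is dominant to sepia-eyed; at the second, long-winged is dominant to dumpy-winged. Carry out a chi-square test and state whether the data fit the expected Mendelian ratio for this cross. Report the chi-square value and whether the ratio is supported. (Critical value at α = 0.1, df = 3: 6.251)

0.313; consistent

A dihybrid F₂ with independent assortment and complete dominance at both loci gives a 9:3:3:1 phenotypic ratio.
Expected counts for N = 108 under a 9:3:3:1 ratio (total parts = 16):
  red-eyed long-winged: 108 × 9/16 = 60.75
  red-eyed dumpy-winged: 108 × 3/16 = 20.25
  sepia-eyed long-winged: 108 × 3/16 = 20.25
  sepia-eyed dumpy-winged: 108 × 1/16 = 6.75
χ² = Σ (O − E)² / E
  red-eyed long-winged: (59 − 60.75)² / 60.75 = 0.0504
  red-eyed dumpy-winged: (21 − 20.25)² / 20.25 = 0.0278
  sepia-eyed long-winged: (20 − 20.25)² / 20.25 = 0.0031
  sepia-eyed dumpy-winged: (8 − 6.75)² / 6.75 = 0.2315
χ² = 0.0504 + 0.0278 + 0.0031 + 0.2315 = 0.3128 ≈ 0.313
Degrees of freedom = 4 − 1 = 3; critical value at α = 0.1 is 6.251.
Since 0.313 < 6.251, we fail to reject the null hypothesis — the data are consistent with the 9:3:3:1 ratio.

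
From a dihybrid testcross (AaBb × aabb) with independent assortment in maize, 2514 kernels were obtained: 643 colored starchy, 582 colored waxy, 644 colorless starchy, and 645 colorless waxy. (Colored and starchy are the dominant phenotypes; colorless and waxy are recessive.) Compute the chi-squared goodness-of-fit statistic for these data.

A dihybrid testcross with independent assortment gives a 1:1:1:1 ratio.
Total ratio parts = 4. Expected numbers out of 2514:
  colored starchy: 2514 × 1/4 = 628.5
  colored waxy: 2514 × 1/4 = 628.5
  colorless starchy: 2514 × 1/4 = 628.5
  colorless waxy: 2514 × 1/4 = 628.5
χ² = Σ (O − E)² / E
  colored starchy: (643 − 628.5)² / 628.5 = 0.3345
  colored waxy: (582 − 628.5)² / 628.5 = 3.4403
  colorless starchy: (644 − 628.5)² / 628.5 = 0.3823
  colorless waxy: (645 − 628.5)² / 628.5 = 0.4332
χ² = 0.3345 + 3.4403 + 0.3823 + 0.4332 = 4.5903 ≈ 4.590

4.590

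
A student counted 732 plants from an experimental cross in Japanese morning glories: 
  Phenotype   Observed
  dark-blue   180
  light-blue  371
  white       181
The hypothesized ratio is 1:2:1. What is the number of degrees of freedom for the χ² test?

A goodness-of-fit test with 3 phenotype classes has df = 3 − 1 = 2.

2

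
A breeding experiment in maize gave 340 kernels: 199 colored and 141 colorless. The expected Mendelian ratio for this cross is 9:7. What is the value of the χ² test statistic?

Under the 9:7 hypothesis (Σ ratio = 16, N = 340):
  colored: 340 × 9/16 = 191.25
  colorless: 340 × 7/16 = 148.75
χ² = Σ (O − E)² / E
  colored: (199 − 191.25)² / 191.25 = 0.3141
  colorless: (141 − 148.75)² / 148.75 = 0.4038
χ² = 0.3141 + 0.4038 = 0.7179 ≈ 0.718

0.718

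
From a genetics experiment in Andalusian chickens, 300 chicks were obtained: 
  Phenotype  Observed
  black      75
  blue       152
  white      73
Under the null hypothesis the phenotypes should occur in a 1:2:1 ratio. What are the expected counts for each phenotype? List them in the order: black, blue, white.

75, 150, 75

The 1:2:1 ratio has 4 parts, so with N = 300 the expected counts are:
  black: 300 × 1/4 = 75
  blue: 300 × 2/4 = 150
  white: 300 × 1/4 = 75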